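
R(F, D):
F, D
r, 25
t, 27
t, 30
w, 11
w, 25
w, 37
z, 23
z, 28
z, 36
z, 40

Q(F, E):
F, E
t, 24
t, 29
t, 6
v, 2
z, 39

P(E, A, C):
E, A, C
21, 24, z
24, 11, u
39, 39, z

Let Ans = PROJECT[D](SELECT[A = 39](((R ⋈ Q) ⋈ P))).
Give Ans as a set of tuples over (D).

Joining R and Q on F yields {(t, 27, 24), (t, 27, 29), (t, 27, 6), (t, 30, 24), (t, 30, 29), (t, 30, 6), (z, 23, 39), (z, 28, 39), (z, 36, 39), (z, 40, 39)}.
Joining (R ⋈ Q) and P on E yields {(t, 27, 24, 11, u), (t, 30, 24, 11, u), (z, 23, 39, 39, z), (z, 28, 39, 39, z), (z, 36, 39, 39, z), (z, 40, 39, 39, z)}.
Apply σ_{A = 39}; surviving tuples: {(z, 23, 39, 39, z), (z, 28, 39, 39, z), (z, 36, 39, 39, z), (z, 40, 39, 39, z)}
π_{D} gives {23, 28, 36, 40}.

{23, 28, 36, 40}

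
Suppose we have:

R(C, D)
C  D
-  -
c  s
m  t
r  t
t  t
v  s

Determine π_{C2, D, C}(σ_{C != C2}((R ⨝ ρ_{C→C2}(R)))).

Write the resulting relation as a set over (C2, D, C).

{(c, s, v), (m, t, r), (m, t, t), (r, t, m), (r, t, t), (t, t, m), (t, t, r), (v, s, c)}

ρ[C→C2]: schema becomes (C2, D); tuples unchanged.
R ⋈ ρ_{C→C2}(R) (natural join on D): {(c, s, c), (c, s, v), (m, t, m), (m, t, r), (m, t, t), (r, t, m), (r, t, r), (r, t, t), (t, t, m), (t, t, r), (t, t, t), (v, s, c), (v, s, v)}
σ[C != C2]: keep tuples satisfying C != C2 → {(c, s, v), (m, t, r), (m, t, t), (r, t, m), (r, t, t), (t, t, m), (t, t, r), (v, s, c)}
Keep only column(s) C2, D, C: {(c, s, v), (m, t, r), (m, t, t), (r, t, m), (r, t, t), (t, t, m), (t, t, r), (v, s, c)}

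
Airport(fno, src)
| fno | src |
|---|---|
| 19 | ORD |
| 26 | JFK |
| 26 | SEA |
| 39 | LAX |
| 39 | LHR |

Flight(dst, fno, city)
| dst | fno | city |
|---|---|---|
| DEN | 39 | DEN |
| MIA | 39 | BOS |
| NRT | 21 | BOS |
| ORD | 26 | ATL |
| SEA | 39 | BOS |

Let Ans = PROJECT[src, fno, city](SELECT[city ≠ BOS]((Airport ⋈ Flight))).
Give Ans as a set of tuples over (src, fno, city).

Airport ⋈ Flight (natural join on fno): {(26, JFK, ORD, ATL), (26, SEA, ORD, ATL), (39, LAX, DEN, DEN), (39, LAX, MIA, BOS), (39, LAX, SEA, BOS), (39, LHR, DEN, DEN), (39, LHR, MIA, BOS), (39, LHR, SEA, BOS)}
Apply σ_{city ≠ BOS}; surviving tuples: {(26, JFK, ORD, ATL), (26, SEA, ORD, ATL), (39, LAX, DEN, DEN), (39, LHR, DEN, DEN)}
Keep only column(s) src, fno, city: {(JFK, 26, ATL), (LAX, 39, DEN), (LHR, 39, DEN), (SEA, 26, ATL)}

{(JFK, 26, ATL), (LAX, 39, DEN), (LHR, 39, DEN), (SEA, 26, ATL)}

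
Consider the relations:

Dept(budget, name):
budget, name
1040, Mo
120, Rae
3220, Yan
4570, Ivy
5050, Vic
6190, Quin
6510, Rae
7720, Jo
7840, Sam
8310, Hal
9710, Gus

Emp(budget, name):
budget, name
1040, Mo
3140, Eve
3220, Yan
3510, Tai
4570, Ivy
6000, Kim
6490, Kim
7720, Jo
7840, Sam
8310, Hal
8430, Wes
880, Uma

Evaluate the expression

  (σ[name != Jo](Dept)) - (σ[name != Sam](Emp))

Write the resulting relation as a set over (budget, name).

σ[name != Jo]: keep tuples satisfying name != Jo → {(1040, Mo), (120, Rae), (3220, Yan), (4570, Ivy), (5050, Vic), (6190, Quin), (6510, Rae), (7840, Sam), (8310, Hal), (9710, Gus)}
σ[name != Sam]: keep tuples satisfying name != Sam → {(1040, Mo), (3140, Eve), (3220, Yan), (3510, Tai), (4570, Ivy), (6000, Kim), (6490, Kim), (7720, Jo), (8310, Hal), (8430, Wes), (880, Uma)}
Difference: {(1040, Mo), (120, Rae), (3220, Yan), (4570, Ivy), (5050, Vic), (6190, Quin), (6510, Rae), (7840, Sam), (8310, Hal), (9710, Gus)} with {(1040, Mo), (3140, Eve), (3220, Yan), (3510, Tai), (4570, Ivy), (6000, Kim), (6490, Kim), (7720, Jo), (8310, Hal), (8430, Wes), (880, Uma)} → {(120, Rae), (5050, Vic), (6190, Quin), (6510, Rae), (7840, Sam), (9710, Gus)}

{(120, Rae), (5050, Vic), (6190, Quin), (6510, Rae), (7840, Sam), (9710, Gus)}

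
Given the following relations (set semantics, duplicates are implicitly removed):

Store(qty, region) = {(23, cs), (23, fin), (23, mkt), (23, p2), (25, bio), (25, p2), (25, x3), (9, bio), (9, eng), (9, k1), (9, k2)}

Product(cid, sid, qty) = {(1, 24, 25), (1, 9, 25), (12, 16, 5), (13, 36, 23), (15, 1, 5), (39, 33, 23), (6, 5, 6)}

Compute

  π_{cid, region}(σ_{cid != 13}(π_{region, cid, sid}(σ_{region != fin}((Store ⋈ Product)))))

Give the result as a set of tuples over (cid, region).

{(1, bio), (1, p2), (1, x3), (39, cs), (39, mkt), (39, p2)}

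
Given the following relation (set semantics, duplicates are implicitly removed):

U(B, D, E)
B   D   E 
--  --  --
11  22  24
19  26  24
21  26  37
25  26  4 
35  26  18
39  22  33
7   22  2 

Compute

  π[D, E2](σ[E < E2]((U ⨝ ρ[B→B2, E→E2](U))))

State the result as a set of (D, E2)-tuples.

{(22, 24), (22, 33), (26, 18), (26, 24), (26, 37)}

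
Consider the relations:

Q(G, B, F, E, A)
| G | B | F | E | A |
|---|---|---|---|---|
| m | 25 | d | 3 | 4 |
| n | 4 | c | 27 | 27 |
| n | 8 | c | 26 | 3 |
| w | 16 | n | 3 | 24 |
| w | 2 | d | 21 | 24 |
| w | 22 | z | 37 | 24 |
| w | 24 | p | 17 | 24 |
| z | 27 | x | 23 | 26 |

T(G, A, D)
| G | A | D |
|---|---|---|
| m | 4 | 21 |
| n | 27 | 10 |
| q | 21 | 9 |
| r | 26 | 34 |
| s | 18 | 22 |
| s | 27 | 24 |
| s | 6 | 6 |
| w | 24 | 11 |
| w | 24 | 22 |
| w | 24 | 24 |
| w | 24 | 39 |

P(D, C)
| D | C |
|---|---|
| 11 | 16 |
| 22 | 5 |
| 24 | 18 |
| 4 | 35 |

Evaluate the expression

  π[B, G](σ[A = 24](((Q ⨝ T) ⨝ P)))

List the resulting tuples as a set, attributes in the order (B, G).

{(16, w), (2, w), (22, w), (24, w)}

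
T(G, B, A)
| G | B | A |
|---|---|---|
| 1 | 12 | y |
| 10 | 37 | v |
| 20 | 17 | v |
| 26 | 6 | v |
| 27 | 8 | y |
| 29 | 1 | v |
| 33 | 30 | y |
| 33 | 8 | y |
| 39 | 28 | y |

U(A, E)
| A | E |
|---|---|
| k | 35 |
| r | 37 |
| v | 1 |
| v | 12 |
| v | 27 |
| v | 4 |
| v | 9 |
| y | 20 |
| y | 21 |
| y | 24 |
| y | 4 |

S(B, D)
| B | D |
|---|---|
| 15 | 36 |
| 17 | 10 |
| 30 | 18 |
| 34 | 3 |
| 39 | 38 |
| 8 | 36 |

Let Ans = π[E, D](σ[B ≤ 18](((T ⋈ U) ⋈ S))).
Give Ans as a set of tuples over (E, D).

{(1, 10), (12, 10), (20, 36), (21, 36), (24, 36), (27, 10), (4, 10), (4, 36), (9, 10)}

T ⋈ U (natural join on A): {(1, 12, y, 20), (1, 12, y, 21), (1, 12, y, 24), (1, 12, y, 4), (10, 37, v, 1), (10, 37, v, 12), (10, 37, v, 27), (10, 37, v, 4), (10, 37, v, 9), (20, 17, v, 1), (20, 17, v, 12), (20, 17, v, 27), (20, 17, v, 4), (20, 17, v, 9), (26, 6, v, 1), (26, 6, v, 12), (26, 6, v, 27), (26, 6, v, 4), (26, 6, v, 9), (27, 8, y, 20), (27, 8, y, 21), (27, 8, y, 24), (27, 8, y, 4), (29, 1, v, 1), (29, 1, v, 12), (29, 1, v, 27), (29, 1, v, 4), (29, 1, v, 9), (33, 30, y, 20), (33, 30, y, 21), (33, 30, y, 24), (33, 30, y, 4), (33, 8, y, 20), (33, 8, y, 21), (33, 8, y, 24), (33, 8, y, 4), (39, 28, y, 20), (39, 28, y, 21), (39, 28, y, 24), (39, 28, y, 4)}
(T ⋈ U) ⋈ S (natural join on B): {(20, 17, v, 1, 10), (20, 17, v, 12, 10), (20, 17, v, 27, 10), (20, 17, v, 4, 10), (20, 17, v, 9, 10), (27, 8, y, 20, 36), (27, 8, y, 21, 36), (27, 8, y, 24, 36), (27, 8, y, 4, 36), (33, 30, y, 20, 18), (33, 30, y, 21, 18), (33, 30, y, 24, 18), (33, 30, y, 4, 18), (33, 8, y, 20, 36), (33, 8, y, 21, 36), (33, 8, y, 24, 36), (33, 8, y, 4, 36)}
Filtering on B ≤ 18 leaves {(20, 17, v, 1, 10), (20, 17, v, 12, 10), (20, 17, v, 27, 10), (20, 17, v, 4, 10), (20, 17, v, 9, 10), (27, 8, y, 20, 36), (27, 8, y, 21, 36), (27, 8, y, 24, 36), (27, 8, y, 4, 36), (33, 8, y, 20, 36), (33, 8, y, 21, 36), (33, 8, y, 24, 36), (33, 8, y, 4, 36)}.
π_{E, D} gives {(1, 10), (12, 10), (20, 36), (21, 36), (24, 36), (27, 10), (4, 10), (4, 36), (9, 10)} (4 duplicate(s) eliminated).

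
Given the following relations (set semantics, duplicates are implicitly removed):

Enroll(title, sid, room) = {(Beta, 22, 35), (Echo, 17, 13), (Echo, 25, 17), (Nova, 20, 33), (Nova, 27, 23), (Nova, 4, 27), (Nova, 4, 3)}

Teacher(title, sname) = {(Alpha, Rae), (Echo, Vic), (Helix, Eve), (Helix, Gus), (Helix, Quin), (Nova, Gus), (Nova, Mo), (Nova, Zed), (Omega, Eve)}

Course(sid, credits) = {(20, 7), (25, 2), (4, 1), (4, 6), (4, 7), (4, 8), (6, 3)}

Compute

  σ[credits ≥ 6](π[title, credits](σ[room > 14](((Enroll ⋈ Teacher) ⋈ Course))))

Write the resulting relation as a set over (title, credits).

{(Nova, 6), (Nova, 7), (Nova, 8)}

Natural join on title: {(Echo, 17, 13, Vic), (Echo, 25, 17, Vic), (Nova, 20, 33, Gus), (Nova, 20, 33, Mo), (Nova, 20, 33, Zed), (Nova, 27, 23, Gus), (Nova, 27, 23, Mo), (Nova, 27, 23, Zed), (Nova, 4, 27, Gus), (Nova, 4, 27, Mo), (Nova, 4, 27, Zed), (Nova, 4, 3, Gus), (Nova, 4, 3, Mo), (Nova, 4, 3, Zed)}
Natural join on sid: {(Echo, 25, 17, Vic, 2), (Nova, 20, 33, Gus, 7), (Nova, 20, 33, Mo, 7), (Nova, 20, 33, Zed, 7), (Nova, 4, 27, Gus, 1), (Nova, 4, 27, Gus, 6), (Nova, 4, 27, Gus, 7), (Nova, 4, 27, Gus, 8), (Nova, 4, 27, Mo, 1), (Nova, 4, 27, Mo, 6), (Nova, 4, 27, Mo, 7), (Nova, 4, 27, Mo, 8), (Nova, 4, 27, Zed, 1), (Nova, 4, 27, Zed, 6), (Nova, 4, 27, Zed, 7), (Nova, 4, 27, Zed, 8), (Nova, 4, 3, Gus, 1), (Nova, 4, 3, Gus, 6), (Nova, 4, 3, Gus, 7), (Nova, 4, 3, Gus, 8), (Nova, 4, 3, Mo, 1), (Nova, 4, 3, Mo, 6), (Nova, 4, 3, Mo, 7), (Nova, 4, 3, Mo, 8), (Nova, 4, 3, Zed, 1), (Nova, 4, 3, Zed, 6), (Nova, 4, 3, Zed, 7), (Nova, 4, 3, Zed, 8)}
σ[room > 14]: keep tuples satisfying room > 14 → {(Echo, 25, 17, Vic, 2), (Nova, 20, 33, Gus, 7), (Nova, 20, 33, Mo, 7), (Nova, 20, 33, Zed, 7), (Nova, 4, 27, Gus, 1), (Nova, 4, 27, Gus, 6), (Nova, 4, 27, Gus, 7), (Nova, 4, 27, Gus, 8), (Nova, 4, 27, Mo, 1), (Nova, 4, 27, Mo, 6), (Nova, 4, 27, Mo, 7), (Nova, 4, 27, Mo, 8), (Nova, 4, 27, Zed, 1), (Nova, 4, 27, Zed, 6), (Nova, 4, 27, Zed, 7), (Nova, 4, 27, Zed, 8)}
π[title, credits]: project onto (title, credits) (11 duplicate(s) eliminated) → {(Echo, 2), (Nova, 1), (Nova, 6), (Nova, 7), (Nova, 8)}
σ[credits ≥ 6]: keep tuples satisfying credits ≥ 6 → {(Nova, 6), (Nova, 7), (Nova, 8)}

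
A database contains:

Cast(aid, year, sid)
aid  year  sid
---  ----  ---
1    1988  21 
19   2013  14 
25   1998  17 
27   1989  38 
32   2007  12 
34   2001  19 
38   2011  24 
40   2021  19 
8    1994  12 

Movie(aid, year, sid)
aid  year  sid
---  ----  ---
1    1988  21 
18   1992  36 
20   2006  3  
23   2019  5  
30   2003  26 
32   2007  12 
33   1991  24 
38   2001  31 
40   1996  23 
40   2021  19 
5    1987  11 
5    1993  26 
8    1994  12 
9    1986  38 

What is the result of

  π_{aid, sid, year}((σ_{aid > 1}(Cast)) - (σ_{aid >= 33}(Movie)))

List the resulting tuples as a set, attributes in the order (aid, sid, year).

{(19, 14, 2013), (25, 17, 1998), (27, 38, 1989), (32, 12, 2007), (34, 19, 2001), (38, 24, 2011), (8, 12, 1994)}

Apply σ_{aid > 1}; surviving tuples: {(19, 2013, 14), (25, 1998, 17), (27, 1989, 38), (32, 2007, 12), (34, 2001, 19), (38, 2011, 24), (40, 2021, 19), (8, 1994, 12)}
Apply σ_{aid >= 33}; surviving tuples: {(33, 1991, 24), (38, 2001, 31), (40, 1996, 23), (40, 2021, 19)}
Set difference of the two operands is {(19, 2013, 14), (25, 1998, 17), (27, 1989, 38), (32, 2007, 12), (34, 2001, 19), (38, 2011, 24), (8, 1994, 12)}.
Projecting to aid, sid, year: {(19, 14, 2013), (25, 17, 1998), (27, 38, 1989), (32, 12, 2007), (34, 19, 2001), (38, 24, 2011), (8, 12, 1994)}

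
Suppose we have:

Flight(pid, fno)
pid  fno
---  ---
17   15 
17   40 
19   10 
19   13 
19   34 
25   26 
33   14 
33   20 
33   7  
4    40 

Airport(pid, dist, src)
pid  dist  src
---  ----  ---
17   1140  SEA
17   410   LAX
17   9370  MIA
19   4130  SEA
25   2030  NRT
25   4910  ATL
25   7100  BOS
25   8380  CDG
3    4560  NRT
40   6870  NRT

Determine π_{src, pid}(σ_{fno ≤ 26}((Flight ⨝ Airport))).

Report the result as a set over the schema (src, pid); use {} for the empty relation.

{(ATL, 25), (BOS, 25), (CDG, 25), (LAX, 17), (MIA, 17), (NRT, 25), (SEA, 17), (SEA, 19)}

Natural join on pid: {(17, 15, 1140, SEA), (17, 15, 410, LAX), (17, 15, 9370, MIA), (17, 40, 1140, SEA), (17, 40, 410, LAX), (17, 40, 9370, MIA), (19, 10, 4130, SEA), (19, 13, 4130, SEA), (19, 34, 4130, SEA), (25, 26, 2030, NRT), (25, 26, 4910, ATL), (25, 26, 7100, BOS), (25, 26, 8380, CDG)}
Filtering on fno ≤ 26 leaves {(17, 15, 1140, SEA), (17, 15, 410, LAX), (17, 15, 9370, MIA), (19, 10, 4130, SEA), (19, 13, 4130, SEA), (25, 26, 2030, NRT), (25, 26, 4910, ATL), (25, 26, 7100, BOS), (25, 26, 8380, CDG)}.
Keep only column(s) src, pid (1 duplicate(s) eliminated): {(ATL, 25), (BOS, 25), (CDG, 25), (LAX, 17), (MIA, 17), (NRT, 25), (SEA, 17), (SEA, 19)}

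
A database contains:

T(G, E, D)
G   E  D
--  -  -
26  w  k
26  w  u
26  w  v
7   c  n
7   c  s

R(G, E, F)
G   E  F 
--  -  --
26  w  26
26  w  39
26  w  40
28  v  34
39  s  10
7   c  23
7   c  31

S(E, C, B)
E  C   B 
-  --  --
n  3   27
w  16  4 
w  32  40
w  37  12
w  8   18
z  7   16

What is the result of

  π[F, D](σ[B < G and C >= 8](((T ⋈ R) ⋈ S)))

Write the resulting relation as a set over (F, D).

Natural join on G, E: {(26, w, k, 26), (26, w, k, 39), (26, w, k, 40), (26, w, u, 26), (26, w, u, 39), (26, w, u, 40), (26, w, v, 26), (26, w, v, 39), (26, w, v, 40), (7, c, n, 23), (7, c, n, 31), (7, c, s, 23), (7, c, s, 31)}
Natural join on E: {(26, w, k, 26, 16, 4), (26, w, k, 26, 32, 40), (26, w, k, 26, 37, 12), (26, w, k, 26, 8, 18), (26, w, k, 39, 16, 4), (26, w, k, 39, 32, 40), (26, w, k, 39, 37, 12), (26, w, k, 39, 8, 18), (26, w, k, 40, 16, 4), (26, w, k, 40, 32, 40), (26, w, k, 40, 37, 12), (26, w, k, 40, 8, 18), (26, w, u, 26, 16, 4), (26, w, u, 26, 32, 40), (26, w, u, 26, 37, 12), (26, w, u, 26, 8, 18), (26, w, u, 39, 16, 4), (26, w, u, 39, 32, 40), (26, w, u, 39, 37, 12), (26, w, u, 39, 8, 18), (26, w, u, 40, 16, 4), (26, w, u, 40, 32, 40), (26, w, u, 40, 37, 12), (26, w, u, 40, 8, 18), (26, w, v, 26, 16, 4), (26, w, v, 26, 32, 40), (26, w, v, 26, 37, 12), (26, w, v, 26, 8, 18), (26, w, v, 39, 16, 4), (26, w, v, 39, 32, 40), (26, w, v, 39, 37, 12), (26, w, v, 39, 8, 18), (26, w, v, 40, 16, 4), (26, w, v, 40, 32, 40), (26, w, v, 40, 37, 12), (26, w, v, 40, 8, 18)}
Filtering on B < G and C >= 8 leaves {(26, w, k, 26, 16, 4), (26, w, k, 26, 37, 12), (26, w, k, 26, 8, 18), (26, w, k, 39, 16, 4), (26, w, k, 39, 37, 12), (26, w, k, 39, 8, 18), (26, w, k, 40, 16, 4), (26, w, k, 40, 37, 12), (26, w, k, 40, 8, 18), (26, w, u, 26, 16, 4), (26, w, u, 26, 37, 12), (26, w, u, 26, 8, 18), (26, w, u, 39, 16, 4), (26, w, u, 39, 37, 12), (26, w, u, 39, 8, 18), (26, w, u, 40, 16, 4), (26, w, u, 40, 37, 12), (26, w, u, 40, 8, 18), (26, w, v, 26, 16, 4), (26, w, v, 26, 37, 12), (26, w, v, 26, 8, 18), (26, w, v, 39, 16, 4), (26, w, v, 39, 37, 12), (26, w, v, 39, 8, 18), (26, w, v, 40, 16, 4), (26, w, v, 40, 37, 12), (26, w, v, 40, 8, 18)}.
Projecting to F, D (18 duplicate(s) eliminated): {(26, k), (26, u), (26, v), (39, k), (39, u), (39, v), (40, k), (40, u), (40, v)}

{(26, k), (26, u), (26, v), (39, k), (39, u), (39, v), (40, k), (40, u), (40, v)}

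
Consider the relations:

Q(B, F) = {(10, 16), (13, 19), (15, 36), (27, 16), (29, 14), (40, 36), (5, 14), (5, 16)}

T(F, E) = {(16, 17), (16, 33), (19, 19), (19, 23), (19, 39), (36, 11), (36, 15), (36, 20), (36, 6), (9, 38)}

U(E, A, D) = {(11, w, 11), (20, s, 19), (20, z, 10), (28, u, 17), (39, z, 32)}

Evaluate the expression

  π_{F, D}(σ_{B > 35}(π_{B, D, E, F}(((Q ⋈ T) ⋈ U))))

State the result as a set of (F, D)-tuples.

{(36, 10), (36, 11), (36, 19)}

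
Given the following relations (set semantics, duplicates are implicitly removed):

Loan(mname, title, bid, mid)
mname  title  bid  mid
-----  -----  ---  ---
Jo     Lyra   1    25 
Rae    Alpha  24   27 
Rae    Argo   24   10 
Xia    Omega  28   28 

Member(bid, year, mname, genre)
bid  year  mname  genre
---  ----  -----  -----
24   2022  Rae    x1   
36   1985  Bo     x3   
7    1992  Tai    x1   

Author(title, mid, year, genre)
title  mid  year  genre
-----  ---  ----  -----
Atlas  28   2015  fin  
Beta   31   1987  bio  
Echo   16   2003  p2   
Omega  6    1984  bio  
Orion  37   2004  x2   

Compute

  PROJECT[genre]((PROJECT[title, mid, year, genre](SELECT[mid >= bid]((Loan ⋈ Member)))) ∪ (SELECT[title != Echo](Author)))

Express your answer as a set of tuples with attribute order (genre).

Joining Loan and Member on mname, bid yields {(Rae, Alpha, 24, 27, 2022, x1), (Rae, Argo, 24, 10, 2022, x1)}.
Filtering on mid >= bid leaves {(Rae, Alpha, 24, 27, 2022, x1)}.
π[title, mid, year, genre]: project onto (title, mid, year, genre) → {(Alpha, 27, 2022, x1)}
Filtering on title != Echo leaves {(Atlas, 28, 2015, fin), (Beta, 31, 1987, bio), (Omega, 6, 1984, bio), (Orion, 37, 2004, x2)}.
Union: {(Alpha, 27, 2022, x1)} with {(Atlas, 28, 2015, fin), (Beta, 31, 1987, bio), (Omega, 6, 1984, bio), (Orion, 37, 2004, x2)} → {(Alpha, 27, 2022, x1), (Atlas, 28, 2015, fin), (Beta, 31, 1987, bio), (Omega, 6, 1984, bio), (Orion, 37, 2004, x2)}
π[genre]: project onto (genre) (1 duplicate(s) eliminated) → {bio, fin, x1, x2}

{bio, fin, x1, x2}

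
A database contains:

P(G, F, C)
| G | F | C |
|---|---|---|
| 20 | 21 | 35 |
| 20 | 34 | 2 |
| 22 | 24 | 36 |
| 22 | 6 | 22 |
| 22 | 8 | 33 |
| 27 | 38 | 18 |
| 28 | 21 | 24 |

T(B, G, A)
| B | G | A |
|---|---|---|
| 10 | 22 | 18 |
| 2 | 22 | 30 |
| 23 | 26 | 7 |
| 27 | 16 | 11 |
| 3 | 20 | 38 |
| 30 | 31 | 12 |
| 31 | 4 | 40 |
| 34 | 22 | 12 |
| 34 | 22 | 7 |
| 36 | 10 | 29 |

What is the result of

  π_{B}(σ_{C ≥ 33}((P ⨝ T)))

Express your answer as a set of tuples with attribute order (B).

{10, 2, 3, 34}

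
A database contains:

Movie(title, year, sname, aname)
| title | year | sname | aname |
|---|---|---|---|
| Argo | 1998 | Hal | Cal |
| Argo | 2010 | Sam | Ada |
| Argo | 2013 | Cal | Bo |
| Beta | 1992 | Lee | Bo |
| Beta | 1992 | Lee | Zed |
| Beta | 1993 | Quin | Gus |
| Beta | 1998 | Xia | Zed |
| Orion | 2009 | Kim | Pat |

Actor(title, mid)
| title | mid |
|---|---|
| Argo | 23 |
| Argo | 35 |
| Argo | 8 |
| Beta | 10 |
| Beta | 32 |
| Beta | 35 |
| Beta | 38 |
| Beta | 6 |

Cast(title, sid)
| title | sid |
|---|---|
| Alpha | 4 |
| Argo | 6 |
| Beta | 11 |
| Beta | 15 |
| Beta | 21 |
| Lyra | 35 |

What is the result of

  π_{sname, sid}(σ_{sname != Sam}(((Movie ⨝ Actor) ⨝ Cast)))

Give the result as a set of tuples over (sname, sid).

{(Cal, 6), (Hal, 6), (Lee, 11), (Lee, 15), (Lee, 21), (Quin, 11), (Quin, 15), (Quin, 21), (Xia, 11), (Xia, 15), (Xia, 21)}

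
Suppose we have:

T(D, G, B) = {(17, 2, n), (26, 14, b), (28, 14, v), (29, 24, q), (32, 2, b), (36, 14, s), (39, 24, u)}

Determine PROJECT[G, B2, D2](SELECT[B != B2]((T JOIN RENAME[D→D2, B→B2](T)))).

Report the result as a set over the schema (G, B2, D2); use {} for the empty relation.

{(14, b, 26), (14, s, 36), (14, v, 28), (2, b, 32), (2, n, 17), (24, q, 29), (24, u, 39)}

ρ[D→D2, B→B2]: schema becomes (D2, G, B2); tuples unchanged.
T ⋈ RENAME[D→D2, B→B2](T) (natural join on G): {(17, 2, n, 17, n), (17, 2, n, 32, b), (26, 14, b, 26, b), (26, 14, b, 28, v), (26, 14, b, 36, s), (28, 14, v, 26, b), (28, 14, v, 28, v), (28, 14, v, 36, s), (29, 24, q, 29, q), (29, 24, q, 39, u), (32, 2, b, 17, n), (32, 2, b, 32, b), (36, 14, s, 26, b), (36, 14, s, 28, v), (36, 14, s, 36, s), (39, 24, u, 29, q), (39, 24, u, 39, u)}
Filtering on B != B2 leaves {(17, 2, n, 32, b), (26, 14, b, 28, v), (26, 14, b, 36, s), (28, 14, v, 26, b), (28, 14, v, 36, s), (29, 24, q, 39, u), (32, 2, b, 17, n), (36, 14, s, 26, b), (36, 14, s, 28, v), (39, 24, u, 29, q)}.
Keep only column(s) G, B2, D2 (3 duplicate(s) eliminated): {(14, b, 26), (14, s, 36), (14, v, 28), (2, b, 32), (2, n, 17), (24, q, 29), (24, u, 39)}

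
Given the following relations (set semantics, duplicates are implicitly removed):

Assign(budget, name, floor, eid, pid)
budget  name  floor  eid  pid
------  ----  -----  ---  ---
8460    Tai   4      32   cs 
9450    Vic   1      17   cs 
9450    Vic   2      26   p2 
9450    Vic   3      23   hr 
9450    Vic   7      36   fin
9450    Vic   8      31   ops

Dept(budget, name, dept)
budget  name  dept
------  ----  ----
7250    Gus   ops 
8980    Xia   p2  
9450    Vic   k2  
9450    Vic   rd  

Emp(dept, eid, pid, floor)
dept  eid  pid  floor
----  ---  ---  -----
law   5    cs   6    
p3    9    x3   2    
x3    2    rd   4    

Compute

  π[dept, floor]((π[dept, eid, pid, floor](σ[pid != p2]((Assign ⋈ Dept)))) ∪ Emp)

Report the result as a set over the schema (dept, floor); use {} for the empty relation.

Natural join on budget, name: {(9450, Vic, 1, 17, cs, k2), (9450, Vic, 1, 17, cs, rd), (9450, Vic, 2, 26, p2, k2), (9450, Vic, 2, 26, p2, rd), (9450, Vic, 3, 23, hr, k2), (9450, Vic, 3, 23, hr, rd), (9450, Vic, 7, 36, fin, k2), (9450, Vic, 7, 36, fin, rd), (9450, Vic, 8, 31, ops, k2), (9450, Vic, 8, 31, ops, rd)}
σ[pid != p2]: keep tuples satisfying pid != p2 → {(9450, Vic, 1, 17, cs, k2), (9450, Vic, 1, 17, cs, rd), (9450, Vic, 3, 23, hr, k2), (9450, Vic, 3, 23, hr, rd), (9450, Vic, 7, 36, fin, k2), (9450, Vic, 7, 36, fin, rd), (9450, Vic, 8, 31, ops, k2), (9450, Vic, 8, 31, ops, rd)}
Keep only column(s) dept, eid, pid, floor: {(k2, 17, cs, 1), (k2, 23, hr, 3), (k2, 31, ops, 8), (k2, 36, fin, 7), (rd, 17, cs, 1), (rd, 23, hr, 3), (rd, 31, ops, 8), (rd, 36, fin, 7)}
Union: {(k2, 17, cs, 1), (k2, 23, hr, 3), (k2, 31, ops, 8), (k2, 36, fin, 7), (rd, 17, cs, 1), (rd, 23, hr, 3), (rd, 31, ops, 8), (rd, 36, fin, 7)} with {(law, 5, cs, 6), (p3, 9, x3, 2), (x3, 2, rd, 4)} → {(k2, 17, cs, 1), (k2, 23, hr, 3), (k2, 31, ops, 8), (k2, 36, fin, 7), (law, 5, cs, 6), (p3, 9, x3, 2), (rd, 17, cs, 1), (rd, 23, hr, 3), (rd, 31, ops, 8), (rd, 36, fin, 7), (x3, 2, rd, 4)}
Keep only column(s) dept, floor: {(k2, 1), (k2, 3), (k2, 7), (k2, 8), (law, 6), (p3, 2), (rd, 1), (rd, 3), (rd, 7), (rd, 8), (x3, 4)}

{(k2, 1), (k2, 3), (k2, 7), (k2, 8), (law, 6), (p3, 2), (rd, 1), (rd, 3), (rd, 7), (rd, 8), (x3, 4)}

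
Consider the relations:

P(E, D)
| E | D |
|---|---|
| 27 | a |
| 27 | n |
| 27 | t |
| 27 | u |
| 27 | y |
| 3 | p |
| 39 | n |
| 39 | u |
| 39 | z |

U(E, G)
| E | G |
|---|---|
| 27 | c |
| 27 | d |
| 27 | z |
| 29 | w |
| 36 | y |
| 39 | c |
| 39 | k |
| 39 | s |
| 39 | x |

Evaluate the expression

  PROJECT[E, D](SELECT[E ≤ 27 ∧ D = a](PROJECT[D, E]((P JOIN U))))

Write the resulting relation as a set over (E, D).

{(27, a)}

Natural join on E: {(27, a, c), (27, a, d), (27, a, z), (27, n, c), (27, n, d), (27, n, z), (27, t, c), (27, t, d), (27, t, z), (27, u, c), (27, u, d), (27, u, z), (27, y, c), (27, y, d), (27, y, z), (39, n, c), (39, n, k), (39, n, s), (39, n, x), (39, u, c), (39, u, k), (39, u, s), (39, u, x), (39, z, c), (39, z, k), (39, z, s), (39, z, x)}
Projecting to D, E (19 duplicate(s) eliminated): {(a, 27), (n, 27), (n, 39), (t, 27), (u, 27), (u, 39), (y, 27), (z, 39)}
Apply σ_{E ≤ 27 ∧ D = a}; surviving tuples: {(a, 27)}
Projecting to E, D: {(27, a)}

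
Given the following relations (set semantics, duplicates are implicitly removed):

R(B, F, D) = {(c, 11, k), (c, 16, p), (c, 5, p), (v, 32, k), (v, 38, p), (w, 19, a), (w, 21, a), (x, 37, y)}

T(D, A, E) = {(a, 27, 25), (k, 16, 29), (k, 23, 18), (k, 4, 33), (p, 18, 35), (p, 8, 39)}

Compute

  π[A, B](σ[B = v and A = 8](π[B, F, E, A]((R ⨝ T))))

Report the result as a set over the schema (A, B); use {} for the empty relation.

{(8, v)}

R ⋈ T (natural join on D): {(c, 11, k, 16, 29), (c, 11, k, 23, 18), (c, 11, k, 4, 33), (c, 16, p, 18, 35), (c, 16, p, 8, 39), (c, 5, p, 18, 35), (c, 5, p, 8, 39), (v, 32, k, 16, 29), (v, 32, k, 23, 18), (v, 32, k, 4, 33), (v, 38, p, 18, 35), (v, 38, p, 8, 39), (w, 19, a, 27, 25), (w, 21, a, 27, 25)}
π_{B, F, E, A} gives {(c, 11, 18, 23), (c, 11, 29, 16), (c, 11, 33, 4), (c, 16, 35, 18), (c, 16, 39, 8), (c, 5, 35, 18), (c, 5, 39, 8), (v, 32, 18, 23), (v, 32, 29, 16), (v, 32, 33, 4), (v, 38, 35, 18), (v, 38, 39, 8), (w, 19, 25, 27), (w, 21, 25, 27)}.
σ[B = v and A = 8]: keep tuples satisfying B = v and A = 8 → {(v, 38, 39, 8)}
π_{A, B} gives {(8, v)}.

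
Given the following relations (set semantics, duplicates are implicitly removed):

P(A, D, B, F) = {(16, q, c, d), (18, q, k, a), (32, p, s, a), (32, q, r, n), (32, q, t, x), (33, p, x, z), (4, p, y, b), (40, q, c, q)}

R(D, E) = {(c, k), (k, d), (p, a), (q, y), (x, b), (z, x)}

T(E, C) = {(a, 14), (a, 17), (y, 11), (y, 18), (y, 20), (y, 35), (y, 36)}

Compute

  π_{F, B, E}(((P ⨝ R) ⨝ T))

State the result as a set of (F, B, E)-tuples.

{(a, k, y), (a, s, a), (b, y, a), (d, c, y), (n, r, y), (q, c, y), (x, t, y), (z, x, a)}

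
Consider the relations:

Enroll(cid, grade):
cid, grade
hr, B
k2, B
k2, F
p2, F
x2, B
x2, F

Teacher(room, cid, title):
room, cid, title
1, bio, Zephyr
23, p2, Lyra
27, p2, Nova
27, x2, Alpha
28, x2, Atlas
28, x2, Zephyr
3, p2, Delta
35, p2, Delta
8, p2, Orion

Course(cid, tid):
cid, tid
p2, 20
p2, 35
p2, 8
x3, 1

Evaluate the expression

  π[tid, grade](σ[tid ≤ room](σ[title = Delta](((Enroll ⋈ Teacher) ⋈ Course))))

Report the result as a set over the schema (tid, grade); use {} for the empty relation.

Enroll ⋈ Teacher (natural join on cid): {(p2, F, 23, Lyra), (p2, F, 27, Nova), (p2, F, 3, Delta), (p2, F, 35, Delta), (p2, F, 8, Orion), (x2, B, 27, Alpha), (x2, B, 28, Atlas), (x2, B, 28, Zephyr), (x2, F, 27, Alpha), (x2, F, 28, Atlas), (x2, F, 28, Zephyr)}
(Enroll ⋈ Teacher) ⋈ Course (natural join on cid): {(p2, F, 23, Lyra, 20), (p2, F, 23, Lyra, 35), (p2, F, 23, Lyra, 8), (p2, F, 27, Nova, 20), (p2, F, 27, Nova, 35), (p2, F, 27, Nova, 8), (p2, F, 3, Delta, 20), (p2, F, 3, Delta, 35), (p2, F, 3, Delta, 8), (p2, F, 35, Delta, 20), (p2, F, 35, Delta, 35), (p2, F, 35, Delta, 8), (p2, F, 8, Orion, 20), (p2, F, 8, Orion, 35), (p2, F, 8, Orion, 8)}
σ[title = Delta]: keep tuples satisfying title = Delta → {(p2, F, 3, Delta, 20), (p2, F, 3, Delta, 35), (p2, F, 3, Delta, 8), (p2, F, 35, Delta, 20), (p2, F, 35, Delta, 35), (p2, F, 35, Delta, 8)}
σ[tid ≤ room]: keep tuples satisfying tid ≤ room → {(p2, F, 35, Delta, 20), (p2, F, 35, Delta, 35), (p2, F, 35, Delta, 8)}
π[tid, grade]: project onto (tid, grade) → {(20, F), (35, F), (8, F)}

{(20, F), (35, F), (8, F)}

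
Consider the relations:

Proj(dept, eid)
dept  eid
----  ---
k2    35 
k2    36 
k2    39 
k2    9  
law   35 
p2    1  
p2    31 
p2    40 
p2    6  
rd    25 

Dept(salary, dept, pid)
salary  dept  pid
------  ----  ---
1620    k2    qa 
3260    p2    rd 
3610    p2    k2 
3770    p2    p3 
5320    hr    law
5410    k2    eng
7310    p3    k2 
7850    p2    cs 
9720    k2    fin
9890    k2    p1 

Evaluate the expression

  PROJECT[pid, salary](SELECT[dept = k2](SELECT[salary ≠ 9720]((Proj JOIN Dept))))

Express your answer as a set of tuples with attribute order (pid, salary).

{(eng, 5410), (p1, 9890), (qa, 1620)}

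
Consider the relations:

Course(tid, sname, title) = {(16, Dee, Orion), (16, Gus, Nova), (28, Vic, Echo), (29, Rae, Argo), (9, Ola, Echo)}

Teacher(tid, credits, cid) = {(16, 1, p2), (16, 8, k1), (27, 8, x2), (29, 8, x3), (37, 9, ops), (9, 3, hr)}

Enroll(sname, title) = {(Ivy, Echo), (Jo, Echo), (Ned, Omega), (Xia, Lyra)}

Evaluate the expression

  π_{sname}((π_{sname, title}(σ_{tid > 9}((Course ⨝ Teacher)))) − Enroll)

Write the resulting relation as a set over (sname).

Joining Course and Teacher on tid yields {(16, Dee, Orion, 1, p2), (16, Dee, Orion, 8, k1), (16, Gus, Nova, 1, p2), (16, Gus, Nova, 8, k1), (29, Rae, Argo, 8, x3), (9, Ola, Echo, 3, hr)}.
Apply σ_{tid > 9}; surviving tuples: {(16, Dee, Orion, 1, p2), (16, Dee, Orion, 8, k1), (16, Gus, Nova, 1, p2), (16, Gus, Nova, 8, k1), (29, Rae, Argo, 8, x3)}
Projecting to sname, title (2 duplicate(s) eliminated): {(Dee, Orion), (Gus, Nova), (Rae, Argo)}
Set difference of the two operands is {(Dee, Orion), (Gus, Nova), (Rae, Argo)}.
Projecting to sname: {Dee, Gus, Rae}

{Dee, Gus, Rae}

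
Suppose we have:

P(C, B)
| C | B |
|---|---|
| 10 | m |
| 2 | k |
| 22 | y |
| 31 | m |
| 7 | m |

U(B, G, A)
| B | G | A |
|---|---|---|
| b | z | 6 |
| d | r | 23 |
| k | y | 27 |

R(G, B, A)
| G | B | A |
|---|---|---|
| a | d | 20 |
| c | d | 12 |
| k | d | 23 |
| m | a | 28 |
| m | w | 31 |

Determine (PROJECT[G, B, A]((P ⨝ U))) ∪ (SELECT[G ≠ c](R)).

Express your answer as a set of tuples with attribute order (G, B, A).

P ⋈ U (natural join on B): {(2, k, y, 27)}
Projecting to G, B, A: {(y, k, 27)}
Selection G ≠ c: {(a, d, 20), (k, d, 23), (m, a, 28), (m, w, 31)}
Set union of the two operands is {(a, d, 20), (k, d, 23), (m, a, 28), (m, w, 31), (y, k, 27)}.

{(a, d, 20), (k, d, 23), (m, a, 28), (m, w, 31), (y, k, 27)}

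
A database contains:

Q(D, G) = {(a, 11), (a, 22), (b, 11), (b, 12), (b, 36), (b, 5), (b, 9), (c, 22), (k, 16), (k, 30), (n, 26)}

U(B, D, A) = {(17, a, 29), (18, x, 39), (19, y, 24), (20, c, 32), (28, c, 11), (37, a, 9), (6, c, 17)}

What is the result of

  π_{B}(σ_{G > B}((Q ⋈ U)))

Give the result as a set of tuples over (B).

{17, 20, 6}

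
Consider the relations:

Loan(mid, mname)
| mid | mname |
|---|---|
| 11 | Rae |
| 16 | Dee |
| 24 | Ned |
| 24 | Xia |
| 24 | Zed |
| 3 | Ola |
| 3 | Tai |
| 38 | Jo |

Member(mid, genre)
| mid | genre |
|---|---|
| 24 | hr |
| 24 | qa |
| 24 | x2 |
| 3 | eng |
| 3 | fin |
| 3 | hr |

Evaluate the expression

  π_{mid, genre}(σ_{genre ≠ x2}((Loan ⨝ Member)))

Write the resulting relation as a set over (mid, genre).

{(24, hr), (24, qa), (3, eng), (3, fin), (3, hr)}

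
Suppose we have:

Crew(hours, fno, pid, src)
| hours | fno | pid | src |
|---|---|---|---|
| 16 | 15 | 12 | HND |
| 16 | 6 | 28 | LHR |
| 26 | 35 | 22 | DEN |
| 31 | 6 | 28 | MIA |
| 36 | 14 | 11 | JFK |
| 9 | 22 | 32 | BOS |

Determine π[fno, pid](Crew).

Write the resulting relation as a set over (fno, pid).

{(14, 11), (15, 12), (22, 32), (35, 22), (6, 28)}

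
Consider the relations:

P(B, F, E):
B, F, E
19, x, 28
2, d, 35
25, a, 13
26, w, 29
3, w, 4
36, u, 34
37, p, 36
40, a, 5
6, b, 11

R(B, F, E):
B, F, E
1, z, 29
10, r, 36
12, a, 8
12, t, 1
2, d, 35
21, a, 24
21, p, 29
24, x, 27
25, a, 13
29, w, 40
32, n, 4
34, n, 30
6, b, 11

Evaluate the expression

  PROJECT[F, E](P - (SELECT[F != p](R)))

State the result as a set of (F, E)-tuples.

Filtering on F != p leaves {(1, z, 29), (10, r, 36), (12, a, 8), (12, t, 1), (2, d, 35), (21, a, 24), (24, x, 27), (25, a, 13), (29, w, 40), (32, n, 4), (34, n, 30), (6, b, 11)}.
Taking the difference: {(19, x, 28), (26, w, 29), (3, w, 4), (36, u, 34), (37, p, 36), (40, a, 5)}
π_{F, E} gives {(a, 5), (p, 36), (u, 34), (w, 29), (w, 4), (x, 28)}.

{(a, 5), (p, 36), (u, 34), (w, 29), (w, 4), (x, 28)}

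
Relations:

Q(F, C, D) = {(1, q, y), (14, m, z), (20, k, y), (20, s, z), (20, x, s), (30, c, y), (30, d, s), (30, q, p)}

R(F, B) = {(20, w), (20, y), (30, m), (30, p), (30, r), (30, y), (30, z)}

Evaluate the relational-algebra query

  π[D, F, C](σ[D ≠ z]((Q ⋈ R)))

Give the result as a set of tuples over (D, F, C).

{(p, 30, q), (s, 20, x), (s, 30, d), (y, 20, k), (y, 30, c)}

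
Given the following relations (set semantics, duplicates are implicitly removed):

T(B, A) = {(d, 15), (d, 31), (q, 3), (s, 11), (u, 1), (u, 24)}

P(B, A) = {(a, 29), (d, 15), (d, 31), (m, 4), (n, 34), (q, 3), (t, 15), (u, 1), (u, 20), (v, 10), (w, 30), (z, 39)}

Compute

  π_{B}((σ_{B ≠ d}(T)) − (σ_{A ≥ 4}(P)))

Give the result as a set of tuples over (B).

{q, s, u}

Selection B ≠ d: {(q, 3), (s, 11), (u, 1), (u, 24)}
Selection A ≥ 4: {(a, 29), (d, 15), (d, 31), (m, 4), (n, 34), (t, 15), (u, 20), (v, 10), (w, 30), (z, 39)}
Set difference of the two operands is {(q, 3), (s, 11), (u, 1), (u, 24)}.
Projecting to B (1 duplicate(s) eliminated): {q, s, u}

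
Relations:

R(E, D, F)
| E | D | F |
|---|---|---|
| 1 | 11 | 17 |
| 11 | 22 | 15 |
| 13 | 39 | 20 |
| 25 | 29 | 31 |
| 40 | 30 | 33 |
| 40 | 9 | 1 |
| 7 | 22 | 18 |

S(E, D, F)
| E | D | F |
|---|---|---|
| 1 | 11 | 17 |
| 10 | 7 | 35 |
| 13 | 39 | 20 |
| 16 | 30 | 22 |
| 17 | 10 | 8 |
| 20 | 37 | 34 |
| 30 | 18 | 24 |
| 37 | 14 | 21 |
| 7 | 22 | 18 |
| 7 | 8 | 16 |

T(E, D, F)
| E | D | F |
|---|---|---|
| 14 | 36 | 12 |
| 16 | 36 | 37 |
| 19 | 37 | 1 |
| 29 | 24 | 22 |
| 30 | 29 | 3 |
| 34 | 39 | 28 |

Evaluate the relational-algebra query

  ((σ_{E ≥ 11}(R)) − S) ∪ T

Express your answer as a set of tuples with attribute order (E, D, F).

{(11, 22, 15), (14, 36, 12), (16, 36, 37), (19, 37, 1), (25, 29, 31), (29, 24, 22), (30, 29, 3), (34, 39, 28), (40, 30, 33), (40, 9, 1)}

Apply σ_{E ≥ 11}; surviving tuples: {(11, 22, 15), (13, 39, 20), (25, 29, 31), (40, 30, 33), (40, 9, 1)}
Set difference of the two operands is {(11, 22, 15), (25, 29, 31), (40, 30, 33), (40, 9, 1)}.
Set union of the two operands is {(11, 22, 15), (14, 36, 12), (16, 36, 37), (19, 37, 1), (25, 29, 31), (29, 24, 22), (30, 29, 3), (34, 39, 28), (40, 30, 33), (40, 9, 1)}.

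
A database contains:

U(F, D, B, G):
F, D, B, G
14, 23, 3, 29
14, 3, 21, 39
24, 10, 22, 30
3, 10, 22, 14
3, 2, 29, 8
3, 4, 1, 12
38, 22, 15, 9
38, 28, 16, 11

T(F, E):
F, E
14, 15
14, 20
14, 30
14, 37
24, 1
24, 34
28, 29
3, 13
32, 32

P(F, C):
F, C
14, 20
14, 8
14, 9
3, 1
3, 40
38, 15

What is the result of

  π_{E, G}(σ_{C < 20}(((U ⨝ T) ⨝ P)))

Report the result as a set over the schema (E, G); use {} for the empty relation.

Joining U and T on F yields {(14, 23, 3, 29, 15), (14, 23, 3, 29, 20), (14, 23, 3, 29, 30), (14, 23, 3, 29, 37), (14, 3, 21, 39, 15), (14, 3, 21, 39, 20), (14, 3, 21, 39, 30), (14, 3, 21, 39, 37), (24, 10, 22, 30, 1), (24, 10, 22, 30, 34), (3, 10, 22, 14, 13), (3, 2, 29, 8, 13), (3, 4, 1, 12, 13)}.
Joining (U ⨝ T) and P on F yields {(14, 23, 3, 29, 15, 20), (14, 23, 3, 29, 15, 8), (14, 23, 3, 29, 15, 9), (14, 23, 3, 29, 20, 20), (14, 23, 3, 29, 20, 8), (14, 23, 3, 29, 20, 9), (14, 23, 3, 29, 30, 20), (14, 23, 3, 29, 30, 8), (14, 23, 3, 29, 30, 9), (14, 23, 3, 29, 37, 20), (14, 23, 3, 29, 37, 8), (14, 23, 3, 29, 37, 9), (14, 3, 21, 39, 15, 20), (14, 3, 21, 39, 15, 8), (14, 3, 21, 39, 15, 9), (14, 3, 21, 39, 20, 20), (14, 3, 21, 39, 20, 8), (14, 3, 21, 39, 20, 9), (14, 3, 21, 39, 30, 20), (14, 3, 21, 39, 30, 8), (14, 3, 21, 39, 30, 9), (14, 3, 21, 39, 37, 20), (14, 3, 21, 39, 37, 8), (14, 3, 21, 39, 37, 9), (3, 10, 22, 14, 13, 1), (3, 10, 22, 14, 13, 40), (3, 2, 29, 8, 13, 1), (3, 2, 29, 8, 13, 40), (3, 4, 1, 12, 13, 1), (3, 4, 1, 12, 13, 40)}.
σ[C < 20]: keep tuples satisfying C < 20 → {(14, 23, 3, 29, 15, 8), (14, 23, 3, 29, 15, 9), (14, 23, 3, 29, 20, 8), (14, 23, 3, 29, 20, 9), (14, 23, 3, 29, 30, 8), (14, 23, 3, 29, 30, 9), (14, 23, 3, 29, 37, 8), (14, 23, 3, 29, 37, 9), (14, 3, 21, 39, 15, 8), (14, 3, 21, 39, 15, 9), (14, 3, 21, 39, 20, 8), (14, 3, 21, 39, 20, 9), (14, 3, 21, 39, 30, 8), (14, 3, 21, 39, 30, 9), (14, 3, 21, 39, 37, 8), (14, 3, 21, 39, 37, 9), (3, 10, 22, 14, 13, 1), (3, 2, 29, 8, 13, 1), (3, 4, 1, 12, 13, 1)}
π[E, G]: project onto (E, G) (8 duplicate(s) eliminated) → {(13, 12), (13, 14), (13, 8), (15, 29), (15, 39), (20, 29), (20, 39), (30, 29), (30, 39), (37, 29), (37, 39)}

{(13, 12), (13, 14), (13, 8), (15, 29), (15, 39), (20, 29), (20, 39), (30, 29), (30, 39), (37, 29), (37, 39)}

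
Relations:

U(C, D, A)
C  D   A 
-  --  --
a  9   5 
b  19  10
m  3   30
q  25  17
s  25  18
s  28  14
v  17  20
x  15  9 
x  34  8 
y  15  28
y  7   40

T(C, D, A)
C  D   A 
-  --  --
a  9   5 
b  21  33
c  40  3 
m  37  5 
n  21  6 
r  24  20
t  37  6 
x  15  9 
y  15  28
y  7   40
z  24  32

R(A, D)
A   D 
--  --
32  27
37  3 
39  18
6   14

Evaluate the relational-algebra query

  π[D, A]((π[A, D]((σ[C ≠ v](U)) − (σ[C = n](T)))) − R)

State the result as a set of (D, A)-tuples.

{(15, 28), (15, 9), (19, 10), (25, 17), (25, 18), (28, 14), (3, 30), (34, 8), (7, 40), (9, 5)}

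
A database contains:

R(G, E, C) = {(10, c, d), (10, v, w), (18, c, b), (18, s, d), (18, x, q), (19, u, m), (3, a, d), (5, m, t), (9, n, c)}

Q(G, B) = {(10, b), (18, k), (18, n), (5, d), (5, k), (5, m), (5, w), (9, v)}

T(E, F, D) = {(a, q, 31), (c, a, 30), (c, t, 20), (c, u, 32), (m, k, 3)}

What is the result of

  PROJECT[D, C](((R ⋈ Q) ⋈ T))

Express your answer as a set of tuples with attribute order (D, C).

{(20, b), (20, d), (3, t), (30, b), (30, d), (32, b), (32, d)}

Joining R and Q on G yields {(10, c, d, b), (10, v, w, b), (18, c, b, k), (18, c, b, n), (18, s, d, k), (18, s, d, n), (18, x, q, k), (18, x, q, n), (5, m, t, d), (5, m, t, k), (5, m, t, m), (5, m, t, w), (9, n, c, v)}.
Joining (R ⋈ Q) and T on E yields {(10, c, d, b, a, 30), (10, c, d, b, t, 20), (10, c, d, b, u, 32), (18, c, b, k, a, 30), (18, c, b, k, t, 20), (18, c, b, k, u, 32), (18, c, b, n, a, 30), (18, c, b, n, t, 20), (18, c, b, n, u, 32), (5, m, t, d, k, 3), (5, m, t, k, k, 3), (5, m, t, m, k, 3), (5, m, t, w, k, 3)}.
π[D, C]: project onto (D, C) (6 duplicate(s) eliminated) → {(20, b), (20, d), (3, t), (30, b), (30, d), (32, b), (32, d)}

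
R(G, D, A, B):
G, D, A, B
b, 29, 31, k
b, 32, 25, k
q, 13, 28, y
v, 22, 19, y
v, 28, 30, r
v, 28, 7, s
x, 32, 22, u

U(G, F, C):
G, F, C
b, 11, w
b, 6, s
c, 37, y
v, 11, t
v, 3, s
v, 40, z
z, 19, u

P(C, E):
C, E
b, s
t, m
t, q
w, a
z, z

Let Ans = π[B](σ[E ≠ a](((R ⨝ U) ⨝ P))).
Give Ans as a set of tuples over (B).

Joining R and U on G yields {(b, 29, 31, k, 11, w), (b, 29, 31, k, 6, s), (b, 32, 25, k, 11, w), (b, 32, 25, k, 6, s), (v, 22, 19, y, 11, t), (v, 22, 19, y, 3, s), (v, 22, 19, y, 40, z), (v, 28, 30, r, 11, t), (v, 28, 30, r, 3, s), (v, 28, 30, r, 40, z), (v, 28, 7, s, 11, t), (v, 28, 7, s, 3, s), (v, 28, 7, s, 40, z)}.
Joining (R ⨝ U) and P on C yields {(b, 29, 31, k, 11, w, a), (b, 32, 25, k, 11, w, a), (v, 22, 19, y, 11, t, m), (v, 22, 19, y, 11, t, q), (v, 22, 19, y, 40, z, z), (v, 28, 30, r, 11, t, m), (v, 28, 30, r, 11, t, q), (v, 28, 30, r, 40, z, z), (v, 28, 7, s, 11, t, m), (v, 28, 7, s, 11, t, q), (v, 28, 7, s, 40, z, z)}.
Apply σ_{E ≠ a}; surviving tuples: {(v, 22, 19, y, 11, t, m), (v, 22, 19, y, 11, t, q), (v, 22, 19, y, 40, z, z), (v, 28, 30, r, 11, t, m), (v, 28, 30, r, 11, t, q), (v, 28, 30, r, 40, z, z), (v, 28, 7, s, 11, t, m), (v, 28, 7, s, 11, t, q), (v, 28, 7, s, 40, z, z)}
π[B]: project onto (B) (6 duplicate(s) eliminated) → {r, s, y}

{r, s, y}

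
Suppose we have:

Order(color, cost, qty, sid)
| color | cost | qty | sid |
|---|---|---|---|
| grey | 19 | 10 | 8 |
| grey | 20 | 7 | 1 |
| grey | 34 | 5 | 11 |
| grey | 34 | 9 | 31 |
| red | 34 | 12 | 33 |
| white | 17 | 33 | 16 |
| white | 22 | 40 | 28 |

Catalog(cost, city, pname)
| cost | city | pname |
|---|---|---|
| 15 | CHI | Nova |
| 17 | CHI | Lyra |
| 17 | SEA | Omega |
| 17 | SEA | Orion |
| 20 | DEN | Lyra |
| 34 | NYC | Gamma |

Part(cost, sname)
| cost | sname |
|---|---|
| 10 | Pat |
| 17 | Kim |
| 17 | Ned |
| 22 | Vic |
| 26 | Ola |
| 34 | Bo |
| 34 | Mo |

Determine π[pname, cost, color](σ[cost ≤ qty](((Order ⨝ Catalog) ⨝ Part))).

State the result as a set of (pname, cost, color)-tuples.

{(Lyra, 17, white), (Omega, 17, white), (Orion, 17, white)}

Joining Order and Catalog on cost yields {(grey, 20, 7, 1, DEN, Lyra), (grey, 34, 5, 11, NYC, Gamma), (grey, 34, 9, 31, NYC, Gamma), (red, 34, 12, 33, NYC, Gamma), (white, 17, 33, 16, CHI, Lyra), (white, 17, 33, 16, SEA, Omega), (white, 17, 33, 16, SEA, Orion)}.
Joining (Order ⨝ Catalog) and Part on cost yields {(grey, 34, 5, 11, NYC, Gamma, Bo), (grey, 34, 5, 11, NYC, Gamma, Mo), (grey, 34, 9, 31, NYC, Gamma, Bo), (grey, 34, 9, 31, NYC, Gamma, Mo), (red, 34, 12, 33, NYC, Gamma, Bo), (red, 34, 12, 33, NYC, Gamma, Mo), (white, 17, 33, 16, CHI, Lyra, Kim), (white, 17, 33, 16, CHI, Lyra, Ned), (white, 17, 33, 16, SEA, Omega, Kim), (white, 17, 33, 16, SEA, Omega, Ned), (white, 17, 33, 16, SEA, Orion, Kim), (white, 17, 33, 16, SEA, Orion, Ned)}.
Apply σ_{cost ≤ qty}; surviving tuples: {(white, 17, 33, 16, CHI, Lyra, Kim), (white, 17, 33, 16, CHI, Lyra, Ned), (white, 17, 33, 16, SEA, Omega, Kim), (white, 17, 33, 16, SEA, Omega, Ned), (white, 17, 33, 16, SEA, Orion, Kim), (white, 17, 33, 16, SEA, Orion, Ned)}
Keep only column(s) pname, cost, color (3 duplicate(s) eliminated): {(Lyra, 17, white), (Omega, 17, white), (Orion, 17, white)}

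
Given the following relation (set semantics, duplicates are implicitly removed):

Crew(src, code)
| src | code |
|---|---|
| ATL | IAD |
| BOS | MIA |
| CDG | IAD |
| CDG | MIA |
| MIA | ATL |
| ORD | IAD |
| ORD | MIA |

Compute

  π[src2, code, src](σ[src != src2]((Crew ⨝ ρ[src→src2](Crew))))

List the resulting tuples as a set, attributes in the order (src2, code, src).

{(ATL, IAD, CDG), (ATL, IAD, ORD), (BOS, MIA, CDG), (BOS, MIA, ORD), (CDG, IAD, ATL), (CDG, IAD, ORD), (CDG, MIA, BOS), (CDG, MIA, ORD), (ORD, IAD, ATL), (ORD, IAD, CDG), (ORD, MIA, BOS), (ORD, MIA, CDG)}

ρ[src→src2]: schema becomes (src2, code); tuples unchanged.
Natural join on code: {(ATL, IAD, ATL), (ATL, IAD, CDG), (ATL, IAD, ORD), (BOS, MIA, BOS), (BOS, MIA, CDG), (BOS, MIA, ORD), (CDG, IAD, ATL), (CDG, IAD, CDG), (CDG, IAD, ORD), (CDG, MIA, BOS), (CDG, MIA, CDG), (CDG, MIA, ORD), (MIA, ATL, MIA), (ORD, IAD, ATL), (ORD, IAD, CDG), (ORD, IAD, ORD), (ORD, MIA, BOS), (ORD, MIA, CDG), (ORD, MIA, ORD)}
Selection src != src2: {(ATL, IAD, CDG), (ATL, IAD, ORD), (BOS, MIA, CDG), (BOS, MIA, ORD), (CDG, IAD, ATL), (CDG, IAD, ORD), (CDG, MIA, BOS), (CDG, MIA, ORD), (ORD, IAD, ATL), (ORD, IAD, CDG), (ORD, MIA, BOS), (ORD, MIA, CDG)}
Projecting to src2, code, src: {(ATL, IAD, CDG), (ATL, IAD, ORD), (BOS, MIA, CDG), (BOS, MIA, ORD), (CDG, IAD, ATL), (CDG, IAD, ORD), (CDG, MIA, BOS), (CDG, MIA, ORD), (ORD, IAD, ATL), (ORD, IAD, CDG), (ORD, MIA, BOS), (ORD, MIA, CDG)}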